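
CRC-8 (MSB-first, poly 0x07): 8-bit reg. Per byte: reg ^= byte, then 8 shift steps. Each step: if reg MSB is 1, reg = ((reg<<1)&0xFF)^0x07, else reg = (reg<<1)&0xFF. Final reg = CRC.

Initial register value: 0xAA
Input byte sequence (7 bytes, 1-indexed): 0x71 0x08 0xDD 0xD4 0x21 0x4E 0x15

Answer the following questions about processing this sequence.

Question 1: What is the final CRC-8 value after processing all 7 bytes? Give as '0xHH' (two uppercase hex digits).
Answer: 0x1D

Derivation:
After byte 1 (0x71): reg=0x0F
After byte 2 (0x08): reg=0x15
After byte 3 (0xDD): reg=0x76
After byte 4 (0xD4): reg=0x67
After byte 5 (0x21): reg=0xD5
After byte 6 (0x4E): reg=0xC8
After byte 7 (0x15): reg=0x1D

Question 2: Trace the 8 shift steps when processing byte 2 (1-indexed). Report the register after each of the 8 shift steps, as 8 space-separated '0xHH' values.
After byte 1 (0x71): reg=0x0F
Register before byte 2: 0x0F
After XOR with byte 0x08: 0x07

Answer: 0x0E 0x1C 0x38 0x70 0xE0 0xC7 0x89 0x15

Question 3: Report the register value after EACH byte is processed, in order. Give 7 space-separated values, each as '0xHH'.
0x0F 0x15 0x76 0x67 0xD5 0xC8 0x1D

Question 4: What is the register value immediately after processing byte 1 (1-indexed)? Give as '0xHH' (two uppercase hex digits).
Answer: 0x0F

Derivation:
After byte 1 (0x71): reg=0x0F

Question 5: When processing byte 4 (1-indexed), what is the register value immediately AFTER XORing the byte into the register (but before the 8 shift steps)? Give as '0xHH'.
Answer: 0xA2

Derivation:
Register before byte 4: 0x76
Byte 4: 0xD4
0x76 XOR 0xD4 = 0xA2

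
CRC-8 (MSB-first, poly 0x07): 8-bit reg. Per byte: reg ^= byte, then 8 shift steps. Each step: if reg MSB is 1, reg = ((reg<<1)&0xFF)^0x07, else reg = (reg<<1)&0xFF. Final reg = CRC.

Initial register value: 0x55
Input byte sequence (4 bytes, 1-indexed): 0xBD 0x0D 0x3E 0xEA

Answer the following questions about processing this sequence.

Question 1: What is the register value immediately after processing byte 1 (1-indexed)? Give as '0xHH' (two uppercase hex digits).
After byte 1 (0xBD): reg=0x96

Answer: 0x96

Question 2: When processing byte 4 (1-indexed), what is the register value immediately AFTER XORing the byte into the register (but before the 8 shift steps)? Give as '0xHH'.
Answer: 0x26

Derivation:
Register before byte 4: 0xCC
Byte 4: 0xEA
0xCC XOR 0xEA = 0x26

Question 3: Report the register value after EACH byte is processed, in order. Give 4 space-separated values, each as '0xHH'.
0x96 0xC8 0xCC 0xF2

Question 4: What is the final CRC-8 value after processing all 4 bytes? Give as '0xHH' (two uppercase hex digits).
Answer: 0xF2

Derivation:
After byte 1 (0xBD): reg=0x96
After byte 2 (0x0D): reg=0xC8
After byte 3 (0x3E): reg=0xCC
After byte 4 (0xEA): reg=0xF2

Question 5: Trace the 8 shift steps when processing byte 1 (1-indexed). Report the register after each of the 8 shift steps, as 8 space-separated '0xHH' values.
Answer: 0xD7 0xA9 0x55 0xAA 0x53 0xA6 0x4B 0x96

Derivation:
Register before byte 1: 0x55
After XOR with byte 0xBD: 0xE8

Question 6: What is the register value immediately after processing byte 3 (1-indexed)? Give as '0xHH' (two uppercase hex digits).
Answer: 0xCC

Derivation:
After byte 1 (0xBD): reg=0x96
After byte 2 (0x0D): reg=0xC8
After byte 3 (0x3E): reg=0xCC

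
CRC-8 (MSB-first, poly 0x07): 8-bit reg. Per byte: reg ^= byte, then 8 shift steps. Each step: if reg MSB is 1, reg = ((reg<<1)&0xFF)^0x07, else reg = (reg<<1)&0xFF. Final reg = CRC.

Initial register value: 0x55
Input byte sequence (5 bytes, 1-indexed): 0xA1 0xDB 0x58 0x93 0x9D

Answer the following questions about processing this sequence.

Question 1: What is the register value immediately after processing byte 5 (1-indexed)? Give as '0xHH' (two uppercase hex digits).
After byte 1 (0xA1): reg=0xC2
After byte 2 (0xDB): reg=0x4F
After byte 3 (0x58): reg=0x65
After byte 4 (0x93): reg=0xCC
After byte 5 (0x9D): reg=0xB0

Answer: 0xB0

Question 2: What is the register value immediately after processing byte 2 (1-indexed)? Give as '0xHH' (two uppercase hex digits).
After byte 1 (0xA1): reg=0xC2
After byte 2 (0xDB): reg=0x4F

Answer: 0x4F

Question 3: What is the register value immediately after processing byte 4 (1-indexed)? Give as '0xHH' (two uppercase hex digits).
After byte 1 (0xA1): reg=0xC2
After byte 2 (0xDB): reg=0x4F
After byte 3 (0x58): reg=0x65
After byte 4 (0x93): reg=0xCC

Answer: 0xCC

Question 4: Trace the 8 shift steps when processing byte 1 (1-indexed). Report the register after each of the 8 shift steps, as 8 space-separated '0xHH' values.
Register before byte 1: 0x55
After XOR with byte 0xA1: 0xF4

Answer: 0xEF 0xD9 0xB5 0x6D 0xDA 0xB3 0x61 0xC2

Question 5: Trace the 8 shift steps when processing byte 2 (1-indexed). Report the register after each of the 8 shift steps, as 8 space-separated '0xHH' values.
After byte 1 (0xA1): reg=0xC2
Register before byte 2: 0xC2
After XOR with byte 0xDB: 0x19

Answer: 0x32 0x64 0xC8 0x97 0x29 0x52 0xA4 0x4F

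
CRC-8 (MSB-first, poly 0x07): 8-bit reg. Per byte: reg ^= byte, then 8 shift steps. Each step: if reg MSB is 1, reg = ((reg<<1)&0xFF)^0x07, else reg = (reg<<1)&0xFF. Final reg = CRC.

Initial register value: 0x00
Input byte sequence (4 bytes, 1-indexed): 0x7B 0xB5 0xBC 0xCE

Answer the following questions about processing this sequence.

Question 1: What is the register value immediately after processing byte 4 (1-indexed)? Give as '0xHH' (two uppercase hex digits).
Answer: 0x45

Derivation:
After byte 1 (0x7B): reg=0x66
After byte 2 (0xB5): reg=0x37
After byte 3 (0xBC): reg=0xB8
After byte 4 (0xCE): reg=0x45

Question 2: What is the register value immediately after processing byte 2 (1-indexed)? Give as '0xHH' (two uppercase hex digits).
After byte 1 (0x7B): reg=0x66
After byte 2 (0xB5): reg=0x37

Answer: 0x37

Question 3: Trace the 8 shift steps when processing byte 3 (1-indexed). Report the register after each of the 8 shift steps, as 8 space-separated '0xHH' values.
Answer: 0x11 0x22 0x44 0x88 0x17 0x2E 0x5C 0xB8

Derivation:
After byte 1 (0x7B): reg=0x66
After byte 2 (0xB5): reg=0x37
Register before byte 3: 0x37
After XOR with byte 0xBC: 0x8B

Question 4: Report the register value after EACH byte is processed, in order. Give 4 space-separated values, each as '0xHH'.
0x66 0x37 0xB8 0x45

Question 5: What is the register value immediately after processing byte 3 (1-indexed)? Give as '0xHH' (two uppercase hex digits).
After byte 1 (0x7B): reg=0x66
After byte 2 (0xB5): reg=0x37
After byte 3 (0xBC): reg=0xB8

Answer: 0xB8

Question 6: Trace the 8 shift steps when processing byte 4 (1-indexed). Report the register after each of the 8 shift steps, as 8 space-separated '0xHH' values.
Answer: 0xEC 0xDF 0xB9 0x75 0xEA 0xD3 0xA1 0x45

Derivation:
After byte 1 (0x7B): reg=0x66
After byte 2 (0xB5): reg=0x37
After byte 3 (0xBC): reg=0xB8
Register before byte 4: 0xB8
After XOR with byte 0xCE: 0x76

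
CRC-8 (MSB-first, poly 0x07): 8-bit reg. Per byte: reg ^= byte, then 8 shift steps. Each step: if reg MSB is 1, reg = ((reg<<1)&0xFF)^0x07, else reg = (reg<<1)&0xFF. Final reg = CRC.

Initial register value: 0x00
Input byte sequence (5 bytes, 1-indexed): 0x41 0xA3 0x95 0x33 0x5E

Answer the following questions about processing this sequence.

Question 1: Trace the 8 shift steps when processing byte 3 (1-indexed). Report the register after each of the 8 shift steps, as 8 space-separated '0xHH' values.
After byte 1 (0x41): reg=0xC0
After byte 2 (0xA3): reg=0x2E
Register before byte 3: 0x2E
After XOR with byte 0x95: 0xBB

Answer: 0x71 0xE2 0xC3 0x81 0x05 0x0A 0x14 0x28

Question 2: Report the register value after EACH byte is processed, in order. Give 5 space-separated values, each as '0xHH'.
0xC0 0x2E 0x28 0x41 0x5D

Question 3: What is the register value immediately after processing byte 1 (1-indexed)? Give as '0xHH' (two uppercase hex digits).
After byte 1 (0x41): reg=0xC0

Answer: 0xC0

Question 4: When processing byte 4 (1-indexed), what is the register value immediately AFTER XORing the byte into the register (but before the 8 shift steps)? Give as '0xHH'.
Answer: 0x1B

Derivation:
Register before byte 4: 0x28
Byte 4: 0x33
0x28 XOR 0x33 = 0x1B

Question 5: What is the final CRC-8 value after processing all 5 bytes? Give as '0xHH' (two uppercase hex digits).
Answer: 0x5D

Derivation:
After byte 1 (0x41): reg=0xC0
After byte 2 (0xA3): reg=0x2E
After byte 3 (0x95): reg=0x28
After byte 4 (0x33): reg=0x41
After byte 5 (0x5E): reg=0x5D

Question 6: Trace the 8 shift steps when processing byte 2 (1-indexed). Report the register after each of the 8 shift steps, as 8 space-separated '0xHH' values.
After byte 1 (0x41): reg=0xC0
Register before byte 2: 0xC0
After XOR with byte 0xA3: 0x63

Answer: 0xC6 0x8B 0x11 0x22 0x44 0x88 0x17 0x2E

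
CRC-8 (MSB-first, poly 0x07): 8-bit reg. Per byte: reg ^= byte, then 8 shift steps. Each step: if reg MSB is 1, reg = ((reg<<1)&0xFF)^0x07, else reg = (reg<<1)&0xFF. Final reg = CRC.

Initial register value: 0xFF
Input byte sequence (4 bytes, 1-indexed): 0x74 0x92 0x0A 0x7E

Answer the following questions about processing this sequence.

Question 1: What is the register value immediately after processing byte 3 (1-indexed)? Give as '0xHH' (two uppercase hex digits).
Answer: 0x1A

Derivation:
After byte 1 (0x74): reg=0xB8
After byte 2 (0x92): reg=0xD6
After byte 3 (0x0A): reg=0x1A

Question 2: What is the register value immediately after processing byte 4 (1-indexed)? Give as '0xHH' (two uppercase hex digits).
After byte 1 (0x74): reg=0xB8
After byte 2 (0x92): reg=0xD6
After byte 3 (0x0A): reg=0x1A
After byte 4 (0x7E): reg=0x3B

Answer: 0x3B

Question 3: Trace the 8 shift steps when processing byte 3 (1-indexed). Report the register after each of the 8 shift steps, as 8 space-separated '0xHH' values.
After byte 1 (0x74): reg=0xB8
After byte 2 (0x92): reg=0xD6
Register before byte 3: 0xD6
After XOR with byte 0x0A: 0xDC

Answer: 0xBF 0x79 0xF2 0xE3 0xC1 0x85 0x0D 0x1A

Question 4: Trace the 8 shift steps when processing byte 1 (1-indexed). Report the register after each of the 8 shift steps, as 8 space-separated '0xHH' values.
Answer: 0x11 0x22 0x44 0x88 0x17 0x2E 0x5C 0xB8

Derivation:
Register before byte 1: 0xFF
After XOR with byte 0x74: 0x8B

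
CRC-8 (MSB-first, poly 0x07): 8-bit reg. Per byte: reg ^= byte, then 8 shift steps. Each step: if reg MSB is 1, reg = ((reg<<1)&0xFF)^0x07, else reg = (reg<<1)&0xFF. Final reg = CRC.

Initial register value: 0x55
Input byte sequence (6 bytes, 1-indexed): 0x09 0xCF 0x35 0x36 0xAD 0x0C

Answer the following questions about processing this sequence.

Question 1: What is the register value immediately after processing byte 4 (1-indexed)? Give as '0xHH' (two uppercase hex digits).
Answer: 0xE4

Derivation:
After byte 1 (0x09): reg=0x93
After byte 2 (0xCF): reg=0x93
After byte 3 (0x35): reg=0x7B
After byte 4 (0x36): reg=0xE4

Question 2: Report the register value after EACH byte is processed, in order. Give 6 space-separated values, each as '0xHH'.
0x93 0x93 0x7B 0xE4 0xF8 0xC2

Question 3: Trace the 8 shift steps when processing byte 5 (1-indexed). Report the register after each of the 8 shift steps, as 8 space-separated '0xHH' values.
Answer: 0x92 0x23 0x46 0x8C 0x1F 0x3E 0x7C 0xF8

Derivation:
After byte 1 (0x09): reg=0x93
After byte 2 (0xCF): reg=0x93
After byte 3 (0x35): reg=0x7B
After byte 4 (0x36): reg=0xE4
Register before byte 5: 0xE4
After XOR with byte 0xAD: 0x49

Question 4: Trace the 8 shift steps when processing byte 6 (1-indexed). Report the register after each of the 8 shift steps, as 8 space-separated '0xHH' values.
After byte 1 (0x09): reg=0x93
After byte 2 (0xCF): reg=0x93
After byte 3 (0x35): reg=0x7B
After byte 4 (0x36): reg=0xE4
After byte 5 (0xAD): reg=0xF8
Register before byte 6: 0xF8
After XOR with byte 0x0C: 0xF4

Answer: 0xEF 0xD9 0xB5 0x6D 0xDA 0xB3 0x61 0xC2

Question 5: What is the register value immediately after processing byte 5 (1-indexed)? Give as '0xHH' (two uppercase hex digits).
Answer: 0xF8

Derivation:
After byte 1 (0x09): reg=0x93
After byte 2 (0xCF): reg=0x93
After byte 3 (0x35): reg=0x7B
After byte 4 (0x36): reg=0xE4
After byte 5 (0xAD): reg=0xF8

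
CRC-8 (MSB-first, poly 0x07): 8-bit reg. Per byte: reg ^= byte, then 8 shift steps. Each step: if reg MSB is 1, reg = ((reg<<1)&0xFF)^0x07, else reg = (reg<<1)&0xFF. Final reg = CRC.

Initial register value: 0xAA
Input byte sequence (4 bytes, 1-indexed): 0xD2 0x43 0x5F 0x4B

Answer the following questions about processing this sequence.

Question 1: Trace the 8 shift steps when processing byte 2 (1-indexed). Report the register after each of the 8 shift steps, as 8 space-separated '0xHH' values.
After byte 1 (0xD2): reg=0x6F
Register before byte 2: 0x6F
After XOR with byte 0x43: 0x2C

Answer: 0x58 0xB0 0x67 0xCE 0x9B 0x31 0x62 0xC4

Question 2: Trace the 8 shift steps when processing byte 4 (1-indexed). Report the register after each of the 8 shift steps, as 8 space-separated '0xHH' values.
After byte 1 (0xD2): reg=0x6F
After byte 2 (0x43): reg=0xC4
After byte 3 (0x5F): reg=0xC8
Register before byte 4: 0xC8
After XOR with byte 0x4B: 0x83

Answer: 0x01 0x02 0x04 0x08 0x10 0x20 0x40 0x80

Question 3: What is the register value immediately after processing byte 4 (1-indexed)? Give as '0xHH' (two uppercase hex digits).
Answer: 0x80

Derivation:
After byte 1 (0xD2): reg=0x6F
After byte 2 (0x43): reg=0xC4
After byte 3 (0x5F): reg=0xC8
After byte 4 (0x4B): reg=0x80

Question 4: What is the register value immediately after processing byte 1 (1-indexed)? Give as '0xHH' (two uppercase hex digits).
After byte 1 (0xD2): reg=0x6F

Answer: 0x6F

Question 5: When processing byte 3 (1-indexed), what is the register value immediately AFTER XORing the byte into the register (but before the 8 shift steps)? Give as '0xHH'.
Answer: 0x9B

Derivation:
Register before byte 3: 0xC4
Byte 3: 0x5F
0xC4 XOR 0x5F = 0x9B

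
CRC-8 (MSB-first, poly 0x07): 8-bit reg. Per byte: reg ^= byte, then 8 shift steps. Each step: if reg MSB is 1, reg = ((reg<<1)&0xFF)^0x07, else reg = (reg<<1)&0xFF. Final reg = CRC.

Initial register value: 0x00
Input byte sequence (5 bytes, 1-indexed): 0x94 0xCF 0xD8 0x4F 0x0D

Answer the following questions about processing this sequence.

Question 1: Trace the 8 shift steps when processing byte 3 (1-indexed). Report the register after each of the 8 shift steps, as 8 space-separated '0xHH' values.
After byte 1 (0x94): reg=0xE5
After byte 2 (0xCF): reg=0xD6
Register before byte 3: 0xD6
After XOR with byte 0xD8: 0x0E

Answer: 0x1C 0x38 0x70 0xE0 0xC7 0x89 0x15 0x2A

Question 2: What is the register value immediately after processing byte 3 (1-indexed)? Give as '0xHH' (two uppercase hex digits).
Answer: 0x2A

Derivation:
After byte 1 (0x94): reg=0xE5
After byte 2 (0xCF): reg=0xD6
After byte 3 (0xD8): reg=0x2A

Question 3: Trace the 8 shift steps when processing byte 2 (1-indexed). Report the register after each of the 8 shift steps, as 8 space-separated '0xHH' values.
After byte 1 (0x94): reg=0xE5
Register before byte 2: 0xE5
After XOR with byte 0xCF: 0x2A

Answer: 0x54 0xA8 0x57 0xAE 0x5B 0xB6 0x6B 0xD6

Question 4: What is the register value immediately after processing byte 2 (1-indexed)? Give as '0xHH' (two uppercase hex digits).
After byte 1 (0x94): reg=0xE5
After byte 2 (0xCF): reg=0xD6

Answer: 0xD6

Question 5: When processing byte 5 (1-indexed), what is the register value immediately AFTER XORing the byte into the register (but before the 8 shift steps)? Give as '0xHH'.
Register before byte 5: 0x3C
Byte 5: 0x0D
0x3C XOR 0x0D = 0x31

Answer: 0x31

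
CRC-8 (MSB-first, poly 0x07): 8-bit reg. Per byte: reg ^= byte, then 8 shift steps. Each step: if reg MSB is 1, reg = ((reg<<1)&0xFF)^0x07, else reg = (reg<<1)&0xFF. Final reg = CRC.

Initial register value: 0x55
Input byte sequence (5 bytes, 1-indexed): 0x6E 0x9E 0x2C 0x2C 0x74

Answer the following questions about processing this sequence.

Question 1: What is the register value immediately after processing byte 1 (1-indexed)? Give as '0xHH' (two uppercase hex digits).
Answer: 0xA1

Derivation:
After byte 1 (0x6E): reg=0xA1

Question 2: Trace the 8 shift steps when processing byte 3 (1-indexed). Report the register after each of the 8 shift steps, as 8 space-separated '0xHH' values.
After byte 1 (0x6E): reg=0xA1
After byte 2 (0x9E): reg=0xBD
Register before byte 3: 0xBD
After XOR with byte 0x2C: 0x91

Answer: 0x25 0x4A 0x94 0x2F 0x5E 0xBC 0x7F 0xFE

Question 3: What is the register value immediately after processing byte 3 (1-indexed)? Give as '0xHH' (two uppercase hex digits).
Answer: 0xFE

Derivation:
After byte 1 (0x6E): reg=0xA1
After byte 2 (0x9E): reg=0xBD
After byte 3 (0x2C): reg=0xFE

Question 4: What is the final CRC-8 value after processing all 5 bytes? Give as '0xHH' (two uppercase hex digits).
After byte 1 (0x6E): reg=0xA1
After byte 2 (0x9E): reg=0xBD
After byte 3 (0x2C): reg=0xFE
After byte 4 (0x2C): reg=0x30
After byte 5 (0x74): reg=0xDB

Answer: 0xDB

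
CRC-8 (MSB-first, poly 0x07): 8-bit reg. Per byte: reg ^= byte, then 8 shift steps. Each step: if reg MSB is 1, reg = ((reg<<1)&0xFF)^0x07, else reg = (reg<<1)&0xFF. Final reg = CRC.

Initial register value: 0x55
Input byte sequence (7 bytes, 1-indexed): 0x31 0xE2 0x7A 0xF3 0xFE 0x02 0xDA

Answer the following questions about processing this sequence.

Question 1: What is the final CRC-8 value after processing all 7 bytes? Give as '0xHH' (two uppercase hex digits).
Answer: 0x7A

Derivation:
After byte 1 (0x31): reg=0x3B
After byte 2 (0xE2): reg=0x01
After byte 3 (0x7A): reg=0x66
After byte 4 (0xF3): reg=0xE2
After byte 5 (0xFE): reg=0x54
After byte 6 (0x02): reg=0xA5
After byte 7 (0xDA): reg=0x7A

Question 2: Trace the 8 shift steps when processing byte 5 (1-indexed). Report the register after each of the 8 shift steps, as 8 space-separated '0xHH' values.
Answer: 0x38 0x70 0xE0 0xC7 0x89 0x15 0x2A 0x54

Derivation:
After byte 1 (0x31): reg=0x3B
After byte 2 (0xE2): reg=0x01
After byte 3 (0x7A): reg=0x66
After byte 4 (0xF3): reg=0xE2
Register before byte 5: 0xE2
After XOR with byte 0xFE: 0x1C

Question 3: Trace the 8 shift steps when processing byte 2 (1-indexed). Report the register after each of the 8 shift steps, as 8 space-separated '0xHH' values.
Answer: 0xB5 0x6D 0xDA 0xB3 0x61 0xC2 0x83 0x01

Derivation:
After byte 1 (0x31): reg=0x3B
Register before byte 2: 0x3B
After XOR with byte 0xE2: 0xD9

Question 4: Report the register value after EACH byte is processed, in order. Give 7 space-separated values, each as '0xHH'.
0x3B 0x01 0x66 0xE2 0x54 0xA5 0x7A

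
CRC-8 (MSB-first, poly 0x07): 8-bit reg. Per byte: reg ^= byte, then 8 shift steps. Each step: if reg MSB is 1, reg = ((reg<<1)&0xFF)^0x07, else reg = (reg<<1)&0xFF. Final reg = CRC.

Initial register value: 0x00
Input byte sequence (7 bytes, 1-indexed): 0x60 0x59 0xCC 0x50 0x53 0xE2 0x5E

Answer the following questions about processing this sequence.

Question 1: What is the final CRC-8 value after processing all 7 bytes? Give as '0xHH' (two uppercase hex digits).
After byte 1 (0x60): reg=0x27
After byte 2 (0x59): reg=0x7D
After byte 3 (0xCC): reg=0x1E
After byte 4 (0x50): reg=0xED
After byte 5 (0x53): reg=0x33
After byte 6 (0xE2): reg=0x39
After byte 7 (0x5E): reg=0x32

Answer: 0x32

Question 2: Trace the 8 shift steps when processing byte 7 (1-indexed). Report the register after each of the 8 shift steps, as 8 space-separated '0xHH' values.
Answer: 0xCE 0x9B 0x31 0x62 0xC4 0x8F 0x19 0x32

Derivation:
After byte 1 (0x60): reg=0x27
After byte 2 (0x59): reg=0x7D
After byte 3 (0xCC): reg=0x1E
After byte 4 (0x50): reg=0xED
After byte 5 (0x53): reg=0x33
After byte 6 (0xE2): reg=0x39
Register before byte 7: 0x39
After XOR with byte 0x5E: 0x67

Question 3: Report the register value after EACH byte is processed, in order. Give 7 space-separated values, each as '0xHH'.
0x27 0x7D 0x1E 0xED 0x33 0x39 0x32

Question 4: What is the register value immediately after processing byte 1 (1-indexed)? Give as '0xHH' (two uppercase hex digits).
Answer: 0x27

Derivation:
After byte 1 (0x60): reg=0x27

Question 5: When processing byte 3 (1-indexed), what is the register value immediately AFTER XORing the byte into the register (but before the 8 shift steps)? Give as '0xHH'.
Answer: 0xB1

Derivation:
Register before byte 3: 0x7D
Byte 3: 0xCC
0x7D XOR 0xCC = 0xB1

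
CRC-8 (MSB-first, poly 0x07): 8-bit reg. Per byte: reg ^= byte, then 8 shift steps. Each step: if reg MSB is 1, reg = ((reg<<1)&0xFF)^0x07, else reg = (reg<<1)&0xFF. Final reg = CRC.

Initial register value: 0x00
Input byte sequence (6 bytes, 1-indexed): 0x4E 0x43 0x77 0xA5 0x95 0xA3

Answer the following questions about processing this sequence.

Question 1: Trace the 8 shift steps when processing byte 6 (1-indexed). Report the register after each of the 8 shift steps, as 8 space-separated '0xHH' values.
Answer: 0xA4 0x4F 0x9E 0x3B 0x76 0xEC 0xDF 0xB9

Derivation:
After byte 1 (0x4E): reg=0xED
After byte 2 (0x43): reg=0x43
After byte 3 (0x77): reg=0x8C
After byte 4 (0xA5): reg=0xDF
After byte 5 (0x95): reg=0xF1
Register before byte 6: 0xF1
After XOR with byte 0xA3: 0x52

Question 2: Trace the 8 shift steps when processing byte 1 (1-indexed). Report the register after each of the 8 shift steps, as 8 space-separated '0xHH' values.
Answer: 0x9C 0x3F 0x7E 0xFC 0xFF 0xF9 0xF5 0xED

Derivation:
Register before byte 1: 0x00
After XOR with byte 0x4E: 0x4E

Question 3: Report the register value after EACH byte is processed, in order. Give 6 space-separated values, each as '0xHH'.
0xED 0x43 0x8C 0xDF 0xF1 0xB9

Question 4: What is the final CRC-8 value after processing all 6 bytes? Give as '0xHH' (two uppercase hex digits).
Answer: 0xB9

Derivation:
After byte 1 (0x4E): reg=0xED
After byte 2 (0x43): reg=0x43
After byte 3 (0x77): reg=0x8C
After byte 4 (0xA5): reg=0xDF
After byte 5 (0x95): reg=0xF1
After byte 6 (0xA3): reg=0xB9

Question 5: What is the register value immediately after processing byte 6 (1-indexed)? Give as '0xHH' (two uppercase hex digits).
After byte 1 (0x4E): reg=0xED
After byte 2 (0x43): reg=0x43
After byte 3 (0x77): reg=0x8C
After byte 4 (0xA5): reg=0xDF
After byte 5 (0x95): reg=0xF1
After byte 6 (0xA3): reg=0xB9

Answer: 0xB9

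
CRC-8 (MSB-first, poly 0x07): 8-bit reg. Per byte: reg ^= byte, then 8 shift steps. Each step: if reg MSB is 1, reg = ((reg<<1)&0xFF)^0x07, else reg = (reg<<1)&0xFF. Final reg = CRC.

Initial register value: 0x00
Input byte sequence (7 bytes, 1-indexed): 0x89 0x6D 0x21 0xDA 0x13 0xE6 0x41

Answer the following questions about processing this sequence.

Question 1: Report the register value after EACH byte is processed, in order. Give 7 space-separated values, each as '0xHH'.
0xB6 0x0F 0xCA 0x70 0x2E 0x76 0x85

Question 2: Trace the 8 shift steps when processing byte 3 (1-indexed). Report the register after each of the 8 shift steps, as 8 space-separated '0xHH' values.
Answer: 0x5C 0xB8 0x77 0xEE 0xDB 0xB1 0x65 0xCA

Derivation:
After byte 1 (0x89): reg=0xB6
After byte 2 (0x6D): reg=0x0F
Register before byte 3: 0x0F
After XOR with byte 0x21: 0x2E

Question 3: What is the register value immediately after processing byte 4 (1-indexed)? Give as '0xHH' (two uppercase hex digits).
Answer: 0x70

Derivation:
After byte 1 (0x89): reg=0xB6
After byte 2 (0x6D): reg=0x0F
After byte 3 (0x21): reg=0xCA
After byte 4 (0xDA): reg=0x70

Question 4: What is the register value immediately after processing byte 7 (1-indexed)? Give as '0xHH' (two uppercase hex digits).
Answer: 0x85

Derivation:
After byte 1 (0x89): reg=0xB6
After byte 2 (0x6D): reg=0x0F
After byte 3 (0x21): reg=0xCA
After byte 4 (0xDA): reg=0x70
After byte 5 (0x13): reg=0x2E
After byte 6 (0xE6): reg=0x76
After byte 7 (0x41): reg=0x85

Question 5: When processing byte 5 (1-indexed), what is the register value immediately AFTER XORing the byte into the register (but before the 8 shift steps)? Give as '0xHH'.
Answer: 0x63

Derivation:
Register before byte 5: 0x70
Byte 5: 0x13
0x70 XOR 0x13 = 0x63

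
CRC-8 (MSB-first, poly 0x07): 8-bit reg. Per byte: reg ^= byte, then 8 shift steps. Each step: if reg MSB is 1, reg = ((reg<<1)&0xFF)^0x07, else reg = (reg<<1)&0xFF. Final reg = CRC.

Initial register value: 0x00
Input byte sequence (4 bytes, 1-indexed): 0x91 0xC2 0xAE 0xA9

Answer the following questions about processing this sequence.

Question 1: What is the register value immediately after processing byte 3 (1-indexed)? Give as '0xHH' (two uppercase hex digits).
After byte 1 (0x91): reg=0xFE
After byte 2 (0xC2): reg=0xB4
After byte 3 (0xAE): reg=0x46

Answer: 0x46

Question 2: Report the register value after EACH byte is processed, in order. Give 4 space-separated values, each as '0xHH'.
0xFE 0xB4 0x46 0x83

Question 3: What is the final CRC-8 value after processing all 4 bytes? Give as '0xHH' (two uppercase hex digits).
Answer: 0x83

Derivation:
After byte 1 (0x91): reg=0xFE
After byte 2 (0xC2): reg=0xB4
After byte 3 (0xAE): reg=0x46
After byte 4 (0xA9): reg=0x83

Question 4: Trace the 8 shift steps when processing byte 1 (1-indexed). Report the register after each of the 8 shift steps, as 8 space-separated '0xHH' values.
Answer: 0x25 0x4A 0x94 0x2F 0x5E 0xBC 0x7F 0xFE

Derivation:
Register before byte 1: 0x00
After XOR with byte 0x91: 0x91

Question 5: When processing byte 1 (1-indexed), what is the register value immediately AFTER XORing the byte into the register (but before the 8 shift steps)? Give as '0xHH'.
Register before byte 1: 0x00
Byte 1: 0x91
0x00 XOR 0x91 = 0x91

Answer: 0x91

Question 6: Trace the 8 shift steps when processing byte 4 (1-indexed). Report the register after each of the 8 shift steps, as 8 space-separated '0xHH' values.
Answer: 0xD9 0xB5 0x6D 0xDA 0xB3 0x61 0xC2 0x83

Derivation:
After byte 1 (0x91): reg=0xFE
After byte 2 (0xC2): reg=0xB4
After byte 3 (0xAE): reg=0x46
Register before byte 4: 0x46
After XOR with byte 0xA9: 0xEF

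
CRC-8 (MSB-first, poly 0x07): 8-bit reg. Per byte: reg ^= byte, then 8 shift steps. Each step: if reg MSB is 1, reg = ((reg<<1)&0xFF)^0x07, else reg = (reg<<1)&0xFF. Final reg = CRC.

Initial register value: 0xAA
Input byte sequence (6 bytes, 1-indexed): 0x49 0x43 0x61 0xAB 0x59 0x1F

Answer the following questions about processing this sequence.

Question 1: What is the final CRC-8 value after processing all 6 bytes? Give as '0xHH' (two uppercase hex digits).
Answer: 0xBF

Derivation:
After byte 1 (0x49): reg=0xA7
After byte 2 (0x43): reg=0xB2
After byte 3 (0x61): reg=0x37
After byte 4 (0xAB): reg=0xDD
After byte 5 (0x59): reg=0x95
After byte 6 (0x1F): reg=0xBF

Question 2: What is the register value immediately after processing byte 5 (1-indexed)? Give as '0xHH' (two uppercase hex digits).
After byte 1 (0x49): reg=0xA7
After byte 2 (0x43): reg=0xB2
After byte 3 (0x61): reg=0x37
After byte 4 (0xAB): reg=0xDD
After byte 5 (0x59): reg=0x95

Answer: 0x95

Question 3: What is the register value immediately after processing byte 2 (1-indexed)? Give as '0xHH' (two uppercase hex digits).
Answer: 0xB2

Derivation:
After byte 1 (0x49): reg=0xA7
After byte 2 (0x43): reg=0xB2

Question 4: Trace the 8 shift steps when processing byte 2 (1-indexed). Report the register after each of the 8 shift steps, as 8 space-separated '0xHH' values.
After byte 1 (0x49): reg=0xA7
Register before byte 2: 0xA7
After XOR with byte 0x43: 0xE4

Answer: 0xCF 0x99 0x35 0x6A 0xD4 0xAF 0x59 0xB2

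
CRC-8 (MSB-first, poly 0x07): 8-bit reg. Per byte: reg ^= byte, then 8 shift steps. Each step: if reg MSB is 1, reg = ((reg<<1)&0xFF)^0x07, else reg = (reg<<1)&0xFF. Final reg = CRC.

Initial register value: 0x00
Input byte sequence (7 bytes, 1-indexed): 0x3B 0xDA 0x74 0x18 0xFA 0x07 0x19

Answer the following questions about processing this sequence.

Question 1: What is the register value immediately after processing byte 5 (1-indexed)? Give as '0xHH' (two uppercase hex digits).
Answer: 0x63

Derivation:
After byte 1 (0x3B): reg=0xA1
After byte 2 (0xDA): reg=0x66
After byte 3 (0x74): reg=0x7E
After byte 4 (0x18): reg=0x35
After byte 5 (0xFA): reg=0x63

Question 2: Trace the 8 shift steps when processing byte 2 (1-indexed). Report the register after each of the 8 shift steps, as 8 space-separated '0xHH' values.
Answer: 0xF6 0xEB 0xD1 0xA5 0x4D 0x9A 0x33 0x66

Derivation:
After byte 1 (0x3B): reg=0xA1
Register before byte 2: 0xA1
After XOR with byte 0xDA: 0x7B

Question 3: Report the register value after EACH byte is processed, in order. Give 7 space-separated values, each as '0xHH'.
0xA1 0x66 0x7E 0x35 0x63 0x3B 0xEE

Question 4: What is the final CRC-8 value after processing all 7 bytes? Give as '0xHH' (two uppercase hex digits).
After byte 1 (0x3B): reg=0xA1
After byte 2 (0xDA): reg=0x66
After byte 3 (0x74): reg=0x7E
After byte 4 (0x18): reg=0x35
After byte 5 (0xFA): reg=0x63
After byte 6 (0x07): reg=0x3B
After byte 7 (0x19): reg=0xEE

Answer: 0xEE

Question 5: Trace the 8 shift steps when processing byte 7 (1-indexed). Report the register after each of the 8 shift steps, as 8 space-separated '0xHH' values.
Answer: 0x44 0x88 0x17 0x2E 0x5C 0xB8 0x77 0xEE

Derivation:
After byte 1 (0x3B): reg=0xA1
After byte 2 (0xDA): reg=0x66
After byte 3 (0x74): reg=0x7E
After byte 4 (0x18): reg=0x35
After byte 5 (0xFA): reg=0x63
After byte 6 (0x07): reg=0x3B
Register before byte 7: 0x3B
After XOR with byte 0x19: 0x22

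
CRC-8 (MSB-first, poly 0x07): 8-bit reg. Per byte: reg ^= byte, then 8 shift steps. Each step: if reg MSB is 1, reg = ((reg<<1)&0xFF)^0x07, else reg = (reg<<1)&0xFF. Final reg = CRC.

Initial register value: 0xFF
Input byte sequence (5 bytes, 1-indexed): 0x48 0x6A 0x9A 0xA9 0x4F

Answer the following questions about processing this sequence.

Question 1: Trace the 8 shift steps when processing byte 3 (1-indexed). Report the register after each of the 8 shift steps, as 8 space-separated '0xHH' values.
Answer: 0x59 0xB2 0x63 0xC6 0x8B 0x11 0x22 0x44

Derivation:
After byte 1 (0x48): reg=0x0C
After byte 2 (0x6A): reg=0x35
Register before byte 3: 0x35
After XOR with byte 0x9A: 0xAF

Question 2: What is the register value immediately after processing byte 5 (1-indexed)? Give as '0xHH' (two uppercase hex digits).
Answer: 0x40

Derivation:
After byte 1 (0x48): reg=0x0C
After byte 2 (0x6A): reg=0x35
After byte 3 (0x9A): reg=0x44
After byte 4 (0xA9): reg=0x8D
After byte 5 (0x4F): reg=0x40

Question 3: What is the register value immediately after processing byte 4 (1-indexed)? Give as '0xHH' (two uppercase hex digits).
After byte 1 (0x48): reg=0x0C
After byte 2 (0x6A): reg=0x35
After byte 3 (0x9A): reg=0x44
After byte 4 (0xA9): reg=0x8D

Answer: 0x8D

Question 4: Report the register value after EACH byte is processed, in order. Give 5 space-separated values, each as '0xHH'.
0x0C 0x35 0x44 0x8D 0x40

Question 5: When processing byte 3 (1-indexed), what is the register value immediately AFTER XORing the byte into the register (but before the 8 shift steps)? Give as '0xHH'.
Answer: 0xAF

Derivation:
Register before byte 3: 0x35
Byte 3: 0x9A
0x35 XOR 0x9A = 0xAF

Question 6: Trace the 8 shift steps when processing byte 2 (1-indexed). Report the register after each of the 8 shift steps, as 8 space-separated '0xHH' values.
After byte 1 (0x48): reg=0x0C
Register before byte 2: 0x0C
After XOR with byte 0x6A: 0x66

Answer: 0xCC 0x9F 0x39 0x72 0xE4 0xCF 0x99 0x35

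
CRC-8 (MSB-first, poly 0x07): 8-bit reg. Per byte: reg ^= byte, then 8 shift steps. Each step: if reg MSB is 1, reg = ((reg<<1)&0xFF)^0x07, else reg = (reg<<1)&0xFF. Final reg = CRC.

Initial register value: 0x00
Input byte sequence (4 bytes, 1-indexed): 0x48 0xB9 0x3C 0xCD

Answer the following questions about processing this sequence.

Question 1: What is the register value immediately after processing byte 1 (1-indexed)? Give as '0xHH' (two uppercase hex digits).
After byte 1 (0x48): reg=0xFF

Answer: 0xFF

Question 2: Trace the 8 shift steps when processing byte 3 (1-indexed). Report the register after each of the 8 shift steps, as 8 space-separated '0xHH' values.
After byte 1 (0x48): reg=0xFF
After byte 2 (0xB9): reg=0xD5
Register before byte 3: 0xD5
After XOR with byte 0x3C: 0xE9

Answer: 0xD5 0xAD 0x5D 0xBA 0x73 0xE6 0xCB 0x91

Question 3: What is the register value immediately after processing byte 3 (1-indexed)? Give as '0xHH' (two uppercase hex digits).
After byte 1 (0x48): reg=0xFF
After byte 2 (0xB9): reg=0xD5
After byte 3 (0x3C): reg=0x91

Answer: 0x91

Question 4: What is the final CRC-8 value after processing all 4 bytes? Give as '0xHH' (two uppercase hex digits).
After byte 1 (0x48): reg=0xFF
After byte 2 (0xB9): reg=0xD5
After byte 3 (0x3C): reg=0x91
After byte 4 (0xCD): reg=0x93

Answer: 0x93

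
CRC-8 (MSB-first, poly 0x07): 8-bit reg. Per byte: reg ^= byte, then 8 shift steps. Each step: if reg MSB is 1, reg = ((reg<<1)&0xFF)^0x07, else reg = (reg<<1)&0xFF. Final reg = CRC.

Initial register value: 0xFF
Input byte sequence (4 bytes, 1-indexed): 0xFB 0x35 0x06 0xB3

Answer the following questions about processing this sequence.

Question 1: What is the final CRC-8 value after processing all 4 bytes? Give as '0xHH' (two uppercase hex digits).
Answer: 0x17

Derivation:
After byte 1 (0xFB): reg=0x1C
After byte 2 (0x35): reg=0xDF
After byte 3 (0x06): reg=0x01
After byte 4 (0xB3): reg=0x17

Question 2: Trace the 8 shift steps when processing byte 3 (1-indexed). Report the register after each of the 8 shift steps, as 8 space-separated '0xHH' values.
After byte 1 (0xFB): reg=0x1C
After byte 2 (0x35): reg=0xDF
Register before byte 3: 0xDF
After XOR with byte 0x06: 0xD9

Answer: 0xB5 0x6D 0xDA 0xB3 0x61 0xC2 0x83 0x01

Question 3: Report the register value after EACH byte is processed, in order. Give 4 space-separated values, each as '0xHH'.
0x1C 0xDF 0x01 0x17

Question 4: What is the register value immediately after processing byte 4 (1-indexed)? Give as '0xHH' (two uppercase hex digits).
After byte 1 (0xFB): reg=0x1C
After byte 2 (0x35): reg=0xDF
After byte 3 (0x06): reg=0x01
After byte 4 (0xB3): reg=0x17

Answer: 0x17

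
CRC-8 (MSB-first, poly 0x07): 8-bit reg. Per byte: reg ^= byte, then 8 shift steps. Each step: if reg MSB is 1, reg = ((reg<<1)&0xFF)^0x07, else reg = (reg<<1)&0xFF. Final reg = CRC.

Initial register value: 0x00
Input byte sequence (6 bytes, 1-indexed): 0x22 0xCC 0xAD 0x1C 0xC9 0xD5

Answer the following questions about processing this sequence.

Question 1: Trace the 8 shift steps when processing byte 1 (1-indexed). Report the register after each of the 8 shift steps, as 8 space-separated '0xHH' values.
Register before byte 1: 0x00
After XOR with byte 0x22: 0x22

Answer: 0x44 0x88 0x17 0x2E 0x5C 0xB8 0x77 0xEE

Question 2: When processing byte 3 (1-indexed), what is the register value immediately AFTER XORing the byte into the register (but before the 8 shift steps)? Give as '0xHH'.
Register before byte 3: 0xEE
Byte 3: 0xAD
0xEE XOR 0xAD = 0x43

Answer: 0x43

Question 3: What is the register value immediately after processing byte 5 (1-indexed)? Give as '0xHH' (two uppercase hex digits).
After byte 1 (0x22): reg=0xEE
After byte 2 (0xCC): reg=0xEE
After byte 3 (0xAD): reg=0xCE
After byte 4 (0x1C): reg=0x30
After byte 5 (0xC9): reg=0xE1

Answer: 0xE1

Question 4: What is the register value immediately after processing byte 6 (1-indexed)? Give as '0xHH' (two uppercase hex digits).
After byte 1 (0x22): reg=0xEE
After byte 2 (0xCC): reg=0xEE
After byte 3 (0xAD): reg=0xCE
After byte 4 (0x1C): reg=0x30
After byte 5 (0xC9): reg=0xE1
After byte 6 (0xD5): reg=0x8C

Answer: 0x8C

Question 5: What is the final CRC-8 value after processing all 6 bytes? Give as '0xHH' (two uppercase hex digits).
Answer: 0x8C

Derivation:
After byte 1 (0x22): reg=0xEE
After byte 2 (0xCC): reg=0xEE
After byte 3 (0xAD): reg=0xCE
After byte 4 (0x1C): reg=0x30
After byte 5 (0xC9): reg=0xE1
After byte 6 (0xD5): reg=0x8C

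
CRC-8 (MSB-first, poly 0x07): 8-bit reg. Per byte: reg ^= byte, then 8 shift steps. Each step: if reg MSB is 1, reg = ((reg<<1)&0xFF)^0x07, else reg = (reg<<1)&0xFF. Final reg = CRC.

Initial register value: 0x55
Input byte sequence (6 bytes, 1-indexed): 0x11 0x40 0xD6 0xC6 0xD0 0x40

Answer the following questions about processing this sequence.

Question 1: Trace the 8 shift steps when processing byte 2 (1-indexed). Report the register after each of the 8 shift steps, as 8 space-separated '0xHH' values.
Answer: 0x31 0x62 0xC4 0x8F 0x19 0x32 0x64 0xC8

Derivation:
After byte 1 (0x11): reg=0xDB
Register before byte 2: 0xDB
After XOR with byte 0x40: 0x9B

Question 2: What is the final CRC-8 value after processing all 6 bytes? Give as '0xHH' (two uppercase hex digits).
After byte 1 (0x11): reg=0xDB
After byte 2 (0x40): reg=0xC8
After byte 3 (0xD6): reg=0x5A
After byte 4 (0xC6): reg=0xDD
After byte 5 (0xD0): reg=0x23
After byte 6 (0x40): reg=0x2E

Answer: 0x2E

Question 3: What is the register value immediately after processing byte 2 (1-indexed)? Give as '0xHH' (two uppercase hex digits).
After byte 1 (0x11): reg=0xDB
After byte 2 (0x40): reg=0xC8

Answer: 0xC8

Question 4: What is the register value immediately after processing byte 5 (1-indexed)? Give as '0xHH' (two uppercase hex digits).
Answer: 0x23

Derivation:
After byte 1 (0x11): reg=0xDB
After byte 2 (0x40): reg=0xC8
After byte 3 (0xD6): reg=0x5A
After byte 4 (0xC6): reg=0xDD
After byte 5 (0xD0): reg=0x23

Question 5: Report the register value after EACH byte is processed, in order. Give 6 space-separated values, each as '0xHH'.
0xDB 0xC8 0x5A 0xDD 0x23 0x2E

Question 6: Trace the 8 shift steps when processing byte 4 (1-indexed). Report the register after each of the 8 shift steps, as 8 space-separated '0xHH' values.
Answer: 0x3F 0x7E 0xFC 0xFF 0xF9 0xF5 0xED 0xDD

Derivation:
After byte 1 (0x11): reg=0xDB
After byte 2 (0x40): reg=0xC8
After byte 3 (0xD6): reg=0x5A
Register before byte 4: 0x5A
After XOR with byte 0xC6: 0x9C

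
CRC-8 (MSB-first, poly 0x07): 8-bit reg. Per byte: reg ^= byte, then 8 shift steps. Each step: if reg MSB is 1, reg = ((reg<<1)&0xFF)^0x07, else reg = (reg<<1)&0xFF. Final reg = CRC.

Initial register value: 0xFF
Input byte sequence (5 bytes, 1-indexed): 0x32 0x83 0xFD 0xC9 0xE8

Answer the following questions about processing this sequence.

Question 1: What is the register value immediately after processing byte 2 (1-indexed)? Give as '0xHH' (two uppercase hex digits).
Answer: 0x84

Derivation:
After byte 1 (0x32): reg=0x6D
After byte 2 (0x83): reg=0x84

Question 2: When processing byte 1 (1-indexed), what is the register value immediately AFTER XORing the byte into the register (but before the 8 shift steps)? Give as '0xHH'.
Answer: 0xCD

Derivation:
Register before byte 1: 0xFF
Byte 1: 0x32
0xFF XOR 0x32 = 0xCD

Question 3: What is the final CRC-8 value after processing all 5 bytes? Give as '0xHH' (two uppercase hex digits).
Answer: 0x9B

Derivation:
After byte 1 (0x32): reg=0x6D
After byte 2 (0x83): reg=0x84
After byte 3 (0xFD): reg=0x68
After byte 4 (0xC9): reg=0x6E
After byte 5 (0xE8): reg=0x9B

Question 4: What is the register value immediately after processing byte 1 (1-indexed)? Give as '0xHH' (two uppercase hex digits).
Answer: 0x6D

Derivation:
After byte 1 (0x32): reg=0x6D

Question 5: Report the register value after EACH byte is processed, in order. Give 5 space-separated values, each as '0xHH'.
0x6D 0x84 0x68 0x6E 0x9B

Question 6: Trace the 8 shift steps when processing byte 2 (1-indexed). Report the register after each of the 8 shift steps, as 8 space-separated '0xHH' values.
Answer: 0xDB 0xB1 0x65 0xCA 0x93 0x21 0x42 0x84

Derivation:
After byte 1 (0x32): reg=0x6D
Register before byte 2: 0x6D
After XOR with byte 0x83: 0xEE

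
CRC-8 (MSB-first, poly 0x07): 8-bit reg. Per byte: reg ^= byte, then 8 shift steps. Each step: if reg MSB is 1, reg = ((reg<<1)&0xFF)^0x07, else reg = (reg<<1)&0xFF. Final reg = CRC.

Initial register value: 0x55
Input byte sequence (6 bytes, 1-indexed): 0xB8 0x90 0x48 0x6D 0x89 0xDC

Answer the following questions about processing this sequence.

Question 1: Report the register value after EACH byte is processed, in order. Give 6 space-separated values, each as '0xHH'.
0x8D 0x53 0x41 0xC4 0xE4 0xA8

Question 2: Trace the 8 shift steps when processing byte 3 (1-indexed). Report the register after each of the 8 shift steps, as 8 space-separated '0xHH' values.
After byte 1 (0xB8): reg=0x8D
After byte 2 (0x90): reg=0x53
Register before byte 3: 0x53
After XOR with byte 0x48: 0x1B

Answer: 0x36 0x6C 0xD8 0xB7 0x69 0xD2 0xA3 0x41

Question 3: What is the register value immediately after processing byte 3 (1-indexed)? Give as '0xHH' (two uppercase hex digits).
After byte 1 (0xB8): reg=0x8D
After byte 2 (0x90): reg=0x53
After byte 3 (0x48): reg=0x41

Answer: 0x41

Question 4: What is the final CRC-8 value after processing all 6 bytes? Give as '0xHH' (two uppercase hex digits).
Answer: 0xA8

Derivation:
After byte 1 (0xB8): reg=0x8D
After byte 2 (0x90): reg=0x53
After byte 3 (0x48): reg=0x41
After byte 4 (0x6D): reg=0xC4
After byte 5 (0x89): reg=0xE4
After byte 6 (0xDC): reg=0xA8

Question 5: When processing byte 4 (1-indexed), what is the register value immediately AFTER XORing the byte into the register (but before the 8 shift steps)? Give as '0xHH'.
Answer: 0x2C

Derivation:
Register before byte 4: 0x41
Byte 4: 0x6D
0x41 XOR 0x6D = 0x2C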